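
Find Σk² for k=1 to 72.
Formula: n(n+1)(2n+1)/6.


n = 72
n(n+1)(2n+1)/6 = 72×73×145/6
= 762120/6 = 127020

Σk² = 127020


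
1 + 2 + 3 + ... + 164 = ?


n(n+1)/2 = 164×165/2 = 27060/2 = 13530

Σk = 13530


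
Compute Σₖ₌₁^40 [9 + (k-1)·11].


aₙ = 9 + (40-1)×11 = 438
Sₙ = n(a₁+aₙ)/2 = 40×(9+438)/2
= 40×447/2 = 8940

S_40 = 8940


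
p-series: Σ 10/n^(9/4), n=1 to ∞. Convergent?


p-series test: Σ c/n^p converges if p > 1, diverges if p ≤ 1 (constant c > 0 doesn't affect convergence).
p = 9/4
9/4 > 1 → CONVERGES

Converges (p = 9/4 > 1)


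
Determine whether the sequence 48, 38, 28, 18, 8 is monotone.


Differences: -10, -10, -10, -10
All differences < 0 → strictly DECREASING

Monotonically decreasing


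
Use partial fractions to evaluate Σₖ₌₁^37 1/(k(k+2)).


1/(k(k+2)) = (1/2)·(1/k - 1/(k+2)) (partial fractions)
Telescoping: Σ = (1/2)·(1 + 1/2 - 1/38 - 1/39) = 1073/1482

Sum = 1073/1482


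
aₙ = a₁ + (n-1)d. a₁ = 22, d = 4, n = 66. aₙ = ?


aₙ = a₁ + (n-1)d
= 22 + (66-1)×4
= 22 + 260
= 282

a_66 = 282


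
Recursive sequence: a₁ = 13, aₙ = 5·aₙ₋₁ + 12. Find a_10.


Computing step by step:
a_1 = 13
a_2 = 77
a_3 = 397
a_4 = 1997
a_5 = 9997
a_6 = 49997
a_7 = 249997
a_8 = 1249997
a_9 = 6249997
a_10 = 31249997


a_10 = 31249997


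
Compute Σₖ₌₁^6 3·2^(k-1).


Sₙ = 3×(2^6 - 1)/(2 - 1)
= 3×(64 - 1)/1
= 3×63/1
= 189

S_6 = 189


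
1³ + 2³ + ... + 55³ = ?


n(n+1)/2 = 55×56/2 = 1540
Σk³ = 1540² = 2371600

Σk³ = 2371600


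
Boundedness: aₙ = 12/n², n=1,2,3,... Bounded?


a₁ = 12, a₂ = 12/4, a₃ = 12/9, ...
0 < aₙ ≤ 12 for all n ≥ 1
The sequence IS bounded

Bounded (0 < aₙ ≤ 12)


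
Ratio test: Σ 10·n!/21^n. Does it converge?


aₙ = 10·n!/21^n
a_{n+1}/aₙ = (n+1)!/21^(n+1) × 21^n/n!  (constant 10 cancels)
= (n+1)/21
L = lim(n→∞) (n+1)/21 = ∞
L > 1 → series DIVERGES

Diverges (ratio test: L = ∞ > 1)


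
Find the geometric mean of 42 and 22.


GM = √(42×22) = √924 = 30.3974

GM = 30.3974


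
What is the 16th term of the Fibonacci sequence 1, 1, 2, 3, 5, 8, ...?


Fibonacci sequence: 1, 1, 2, 3, 5, 8, 13, 21, 34, 55, 89, ...
F(16) = 987

F(16) = 987


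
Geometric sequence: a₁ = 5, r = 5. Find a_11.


aₙ = a₁·r^(n-1)
= 5×5^10
= 5×9765625
= 48828125

a_11 = 48828125


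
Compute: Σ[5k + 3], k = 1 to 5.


Σ(5k+3) = 5·Σk + 3·n
= 5·15 + 3·5
= 75 + 15 = 90

Σ = 90


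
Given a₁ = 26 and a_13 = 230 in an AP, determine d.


d = (aₙ - a₁)/(n-1)
= (230 - 26)/(13-1)
= 204/12 = 17

d = 17


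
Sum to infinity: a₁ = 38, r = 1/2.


S∞ = a₁/(1-r) = 38/(1 - 1/2)
= 38/(1/2)
= 76

S∞ = 76


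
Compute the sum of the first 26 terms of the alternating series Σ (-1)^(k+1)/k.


S = 1 - 1/2 + 1/3 - 1/4 + 1/5 - 1/6 + 1/7 - 1/8 ± ...
= 0.6743
(Full series converges to +ln(2) ≈ +0.6931)

S_26 = 0.6743


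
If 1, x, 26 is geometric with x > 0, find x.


GM = √(1×26) = √26 = 5.099

GM = 5.099


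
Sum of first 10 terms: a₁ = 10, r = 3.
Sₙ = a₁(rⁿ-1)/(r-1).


Sₙ = 10×(3^10 - 1)/(3 - 1)
= 10×(59049 - 1)/2
= 10×59048/2
= 295240

S_10 = 295240


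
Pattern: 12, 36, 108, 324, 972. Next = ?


Pattern: geometric (r=3)
Terms: 12, 36, 108, 324, 972
Next term = 2916

Next term = 2916


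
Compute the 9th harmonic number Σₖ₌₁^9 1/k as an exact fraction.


H_9 = 1/1 + 1/2 + 1/3 + 1/4 + 1/5 + 1/6 + 1/7 + 1/8 + 1/9
= 7129/2520
≈ 2.829

H_9 = 7129/2520 ≈ 2.829


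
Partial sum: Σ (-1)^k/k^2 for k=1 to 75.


S = -1 + 1/4 - 1/9 + 1/16 - 1/25 + 1/36 - 1/49 + 1/64 ± ...
= -0.8226
(Full series converges to -π²/12 ≈ -0.8225)

S_75 = -0.8226


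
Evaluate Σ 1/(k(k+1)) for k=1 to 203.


1/(k(k+1)) = 1/k - 1/(k+1) (partial fractions)
Telescoping: Σ = 1 - 1/204 = 203/204

Sum = 203/204


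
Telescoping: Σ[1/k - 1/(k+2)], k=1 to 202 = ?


Telescoping with gap 2: two head and two tail terms survive.
= (1 + 1/2) - (1/203 + 1/204)
= 3/2 - 1/203 - 1/204 = 61711/41412

Sum = 61711/41412


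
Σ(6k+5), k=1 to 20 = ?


Σ(6k+5) = 6·Σk + 5·n
= 6·210 + 5·20
= 1260 + 100 = 1360

Σ = 1360


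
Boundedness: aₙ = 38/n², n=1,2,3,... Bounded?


a₁ = 38, a₂ = 38/4, a₃ = 38/9, ...
0 < aₙ ≤ 38 for all n ≥ 1
The sequence IS bounded

Bounded (0 < aₙ ≤ 38)


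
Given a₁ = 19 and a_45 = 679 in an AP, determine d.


d = (aₙ - a₁)/(n-1)
= (679 - 19)/(45-1)
= 660/44 = 15

d = 15


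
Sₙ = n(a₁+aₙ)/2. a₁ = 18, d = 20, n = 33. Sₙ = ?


aₙ = 18 + (33-1)×20 = 658
Sₙ = n(a₁+aₙ)/2 = 33×(18+658)/2
= 33×676/2 = 11154

S_33 = 11154


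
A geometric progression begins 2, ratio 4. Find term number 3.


aₙ = a₁·r^(n-1)
= 2×4^2
= 2×16
= 32

a_3 = 32


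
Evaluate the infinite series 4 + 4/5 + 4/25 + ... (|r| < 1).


S∞ = a₁/(1-r) = 4/(1 - 1/5)
= 4/(4/5)
= 5

S∞ = 5


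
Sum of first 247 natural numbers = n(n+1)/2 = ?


n(n+1)/2 = 247×248/2 = 61256/2 = 30628

Σk = 30628


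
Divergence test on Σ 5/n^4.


lim(n→∞) 5/n^4 = 0
lim aₙ = 0 → nth-term test is INCONCLUSIVE
(Need other tests; this is actually a convergent p-series with p=4 > 1)

Inconclusive (lim aₙ = 0; need another test)


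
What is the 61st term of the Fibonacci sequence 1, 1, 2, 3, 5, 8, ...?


Fibonacci sequence: 1, 1, 2, 3, 5, 8, 13, 21, 34, 55, 89, ...
F(61) = 2504730781961

F(61) = 2504730781961


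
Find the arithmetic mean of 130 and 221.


AM = (130 + 221)/2 = 351/2 = 175.5

AM = 175.5


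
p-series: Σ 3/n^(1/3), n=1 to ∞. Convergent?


p-series test: Σ c/n^p converges if p > 1, diverges if p ≤ 1 (constant c > 0 doesn't affect convergence).
p = 1/3
1/3 ≤ 1 → DIVERGES

Diverges (p = 1/3 ≤ 1)


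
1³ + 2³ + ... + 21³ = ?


n(n+1)/2 = 21×22/2 = 231
Σk³ = 231² = 53361

Σk³ = 53361


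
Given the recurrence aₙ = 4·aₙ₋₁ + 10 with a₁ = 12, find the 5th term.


Computing step by step:
a_1 = 12
a_2 = 58
a_3 = 242
a_4 = 978
a_5 = 3922


a_5 = 3922


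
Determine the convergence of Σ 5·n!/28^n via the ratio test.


aₙ = 5·n!/28^n
a_{n+1}/aₙ = (n+1)!/28^(n+1) × 28^n/n!  (constant 5 cancels)
= (n+1)/28
L = lim(n→∞) (n+1)/28 = ∞
L > 1 → series DIVERGES

Diverges (ratio test: L = ∞ > 1)


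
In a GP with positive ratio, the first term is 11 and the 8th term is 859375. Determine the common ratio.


r^(n-1) = aₙ/a₁
r^7 = 859375/11 = 78125
r = 78125^(1/7)
= 5

r = 5


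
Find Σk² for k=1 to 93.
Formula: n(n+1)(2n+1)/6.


n = 93
n(n+1)(2n+1)/6 = 93×94×187/6
= 1634754/6 = 272459

Σk² = 272459


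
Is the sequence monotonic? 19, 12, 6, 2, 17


Differences: -7, -6, -4, 15
Difference at position 4 is +15 (> 0) but position 1 is -7 (< 0) — sequence both rises and falls
→ NOT monotonic

Not monotonic


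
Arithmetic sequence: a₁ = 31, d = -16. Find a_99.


aₙ = a₁ + (n-1)d
= 31 + (99-1)×-16
= 31 - 1568
= -1537

a_99 = -1537


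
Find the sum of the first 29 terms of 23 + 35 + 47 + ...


aₙ = 23 + (29-1)×12 = 359
Sₙ = n(a₁+aₙ)/2 = 29×(23+359)/2
= 29×382/2 = 5539

S_29 = 5539


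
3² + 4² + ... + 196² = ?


Σₖ₌3^196 k² = Σₖ₌₁^196 k² − Σₖ₌₁^2 k²
= 196·197·393/6 − 2·3·5/6
= 2529086 − 5 = 2529081

Σk² = 2529081


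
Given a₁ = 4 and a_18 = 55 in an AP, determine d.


d = (aₙ - a₁)/(n-1)
= (55 - 4)/(18-1)
= 51/17 = 3

d = 3


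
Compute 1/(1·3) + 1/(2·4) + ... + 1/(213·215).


1/(k(k+2)) = (1/2)·(1/k - 1/(k+2)) (partial fractions)
Telescoping: Σ = (1/2)·(1 + 1/2 - 1/214 - 1/215) = 34293/46010

Sum = 34293/46010


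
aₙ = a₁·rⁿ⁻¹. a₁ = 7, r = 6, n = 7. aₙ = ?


aₙ = a₁·r^(n-1)
= 7×6^6
= 7×46656
= 326592

a_7 = 326592


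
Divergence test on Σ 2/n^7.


lim(n→∞) 2/n^7 = 0
lim aₙ = 0 → nth-term test is INCONCLUSIVE
(Need other tests; this is actually a convergent p-series with p=7 > 1)

Inconclusive (lim aₙ = 0; need another test)


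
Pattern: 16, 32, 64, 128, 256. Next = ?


Pattern: powers of 2: 2ⁿ
Terms: 16, 32, 64, 128, 256
Next term = 512

Next term = 512


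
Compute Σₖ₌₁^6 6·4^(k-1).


Sₙ = 6×(4^6 - 1)/(4 - 1)
= 6×(4096 - 1)/3
= 6×4095/3
= 8190

S_6 = 8190


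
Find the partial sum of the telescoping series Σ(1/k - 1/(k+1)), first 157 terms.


Telescoping: adjacent terms cancel.
= 1/1 - 1/158
= 1 - 1/158 = 157/158

Sum = 157/158


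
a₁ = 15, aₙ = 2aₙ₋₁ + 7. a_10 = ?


Computing step by step:
a_1 = 15
a_2 = 37
a_3 = 81
a_4 = 169
a_5 = 345
a_6 = 697
a_7 = 1401
a_8 = 2809
a_9 = 5625
a_10 = 11257


a_10 = 11257


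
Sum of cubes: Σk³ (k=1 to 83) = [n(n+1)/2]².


n(n+1)/2 = 83×84/2 = 3486
Σk³ = 3486² = 12152196

Σk³ = 12152196


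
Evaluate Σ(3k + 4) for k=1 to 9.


Σ(3k+4) = 3·Σk + 4·n
= 3·45 + 4·9
= 135 + 36 = 171

Σ = 171


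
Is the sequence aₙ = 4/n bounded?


a₁ = 4, a₂ = 4/2, a₃ = 4/3, ...
0 < aₙ ≤ 4 for all n ≥ 1
Lower bound: 0, Upper bound: 4
The sequence IS bounded

Bounded (0 < aₙ ≤ 4)


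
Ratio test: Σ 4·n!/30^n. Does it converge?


aₙ = 4·n!/30^n
a_{n+1}/aₙ = (n+1)!/30^(n+1) × 30^n/n!  (constant 4 cancels)
= (n+1)/30
L = lim(n→∞) (n+1)/30 = ∞
L > 1 → series DIVERGES

Diverges (ratio test: L = ∞ > 1)


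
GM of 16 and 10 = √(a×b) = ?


GM = √(16×10) = √160 = 12.6491

GM = 12.6491


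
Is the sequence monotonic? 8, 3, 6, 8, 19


Differences: -5, 3, 2, 11
Difference at position 2 is +3 (> 0) but position 1 is -5 (< 0) — sequence both rises and falls
→ NOT monotonic

Not monotonic


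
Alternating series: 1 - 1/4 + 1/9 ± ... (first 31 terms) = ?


S = 1 - 1/4 + 1/9 - 1/16 + 1/25 - 1/36 + 1/49 - 1/64 ± ...
= 0.823
(Full series converges to +π²/12 ≈ +0.8225)

S_31 = 0.823


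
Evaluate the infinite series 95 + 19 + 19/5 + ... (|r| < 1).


S∞ = a₁/(1-r) = 95/(1 - 1/5)
= 95/(4/5)
= 475/4

S∞ = 475/4


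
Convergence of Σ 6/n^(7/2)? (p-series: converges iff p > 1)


p-series test: Σ c/n^p converges if p > 1, diverges if p ≤ 1 (constant c > 0 doesn't affect convergence).
p = 7/2
7/2 > 1 → CONVERGES

Converges (p = 7/2 > 1)


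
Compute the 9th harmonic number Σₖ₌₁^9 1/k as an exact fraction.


H_9 = 1/1 + 1/2 + 1/3 + 1/4 + 1/5 + 1/6 + 1/7 + 1/8 + 1/9
= 7129/2520
≈ 2.829

H_9 = 7129/2520 ≈ 2.829


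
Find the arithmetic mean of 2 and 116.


AM = (2 + 116)/2 = 118/2 = 59

AM = 59


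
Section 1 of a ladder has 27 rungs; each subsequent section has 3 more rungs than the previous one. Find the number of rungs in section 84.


aₙ = a₁ + (n-1)d
= 27 + (84-1)×3
= 27 + 249
= 276

a_84 = 276


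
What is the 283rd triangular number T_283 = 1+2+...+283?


n(n+1)/2 = 283×284/2 = 80372/2 = 40186

Σk = 40186


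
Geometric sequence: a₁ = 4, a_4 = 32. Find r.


r^(n-1) = aₙ/a₁
r^3 = 32/4 = 8
r = 8^(1/3)
= 2

r = 2


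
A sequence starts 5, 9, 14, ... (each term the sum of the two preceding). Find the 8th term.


Computing iteratively: 5, 9, 14, 23, 37, 60, 97, 157
a_8 = 157

a_8 = 157


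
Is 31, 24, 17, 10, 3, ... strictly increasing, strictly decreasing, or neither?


Differences: -7, -7, -7, -7
All differences < 0 → strictly DECREASING

Monotonically decreasing


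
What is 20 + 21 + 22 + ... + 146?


Σₖ₌20^146 k = Σₖ₌₁^146 k − Σₖ₌₁^19 k
= 146·147/2 − 19·20/2
= 10731 − 190 = 10541

Σk = 10541


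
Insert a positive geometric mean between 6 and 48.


GM = √(6×48) = √288 = 16.9706

GM = 16.9706


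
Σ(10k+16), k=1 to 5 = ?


Σ(10k+16) = 10·Σk + 16·n
= 10·15 + 16·5
= 150 + 80 = 230

Σ = 230


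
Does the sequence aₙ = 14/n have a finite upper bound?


a₁ = 14, a₂ = 14/2, a₃ = 14/3, ...
0 < aₙ ≤ 14 for all n ≥ 1
Lower bound: 0, Upper bound: 14
The sequence IS bounded

Bounded (0 < aₙ ≤ 14)


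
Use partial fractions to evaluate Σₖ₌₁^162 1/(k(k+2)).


1/(k(k+2)) = (1/2)·(1/k - 1/(k+2)) (partial fractions)
Telescoping: Σ = (1/2)·(1 + 1/2 - 1/163 - 1/164) = 39771/53464

Sum = 39771/53464


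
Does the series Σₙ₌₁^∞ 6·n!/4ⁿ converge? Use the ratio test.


aₙ = 6·n!/4^n
a_{n+1}/aₙ = (n+1)!/4^(n+1) × 4^n/n!  (constant 6 cancels)
= (n+1)/4
L = lim(n→∞) (n+1)/4 = ∞
L > 1 → series DIVERGES

Diverges (ratio test: L = ∞ > 1)


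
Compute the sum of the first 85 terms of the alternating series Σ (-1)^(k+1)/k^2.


S = 1 - 1/4 + 1/9 - 1/16 + 1/25 - 1/36 + 1/49 - 1/64 ± ...
= 0.8225
(Full series converges to +π²/12 ≈ +0.8225)

S_85 = 0.8225


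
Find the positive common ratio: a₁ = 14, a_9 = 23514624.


r^(n-1) = aₙ/a₁
r^8 = 23514624/14 = 1679616
r = 1679616^(1/8)
= ±6; taking r > 0 gives r = 6

r = 6


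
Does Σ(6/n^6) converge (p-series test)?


p-series test: Σ c/n^p converges if p > 1, diverges if p ≤ 1 (constant c > 0 doesn't affect convergence).
p = 6
6 > 1 → CONVERGES

Converges (p = 6 > 1)


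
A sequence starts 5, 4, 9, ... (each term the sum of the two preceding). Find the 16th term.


Computing iteratively: 5, 4, 9, 13, 22, 35, 57, 92, 149, 241, 390, 631, ...
a_16 = 4325

a_16 = 4325


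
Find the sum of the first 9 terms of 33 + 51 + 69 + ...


aₙ = 33 + (9-1)×18 = 177
Sₙ = n(a₁+aₙ)/2 = 9×(33+177)/2
= 9×210/2 = 945

S_9 = 945


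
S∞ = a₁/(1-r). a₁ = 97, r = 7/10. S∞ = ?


S∞ = a₁/(1-r) = 97/(1 - 7/10)
= 97/(3/10)
= 970/3

S∞ = 970/3


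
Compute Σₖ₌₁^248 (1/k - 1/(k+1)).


Telescoping: adjacent terms cancel.
= 1/1 - 1/249
= 1 - 1/249 = 248/249

Sum = 248/249


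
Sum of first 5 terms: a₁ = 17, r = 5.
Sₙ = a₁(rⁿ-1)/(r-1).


Sₙ = 17×(5^5 - 1)/(5 - 1)
= 17×(3125 - 1)/4
= 17×3124/4
= 13277

S_5 = 13277


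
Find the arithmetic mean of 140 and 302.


AM = (140 + 302)/2 = 442/2 = 221

AM = 221


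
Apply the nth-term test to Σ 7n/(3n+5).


lim(n→∞) 7n/(3n+5) = 7/3 = 7/3  (divide numerator and denominator by n)
lim aₙ = 7/3 ≠ 0 → series DIVERGES

Diverges (lim aₙ = 7/3 ≠ 0)


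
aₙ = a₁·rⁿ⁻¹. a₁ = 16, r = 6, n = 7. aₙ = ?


aₙ = a₁·r^(n-1)
= 16×6^6
= 16×46656
= 746496

a_7 = 746496


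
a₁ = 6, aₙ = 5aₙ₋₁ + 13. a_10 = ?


Computing step by step:
a_1 = 6
a_2 = 43
a_3 = 228
a_4 = 1153
a_5 = 5778
a_6 = 28903
a_7 = 144528
a_8 = 722653
a_9 = 3613278
a_10 = 18066403


a_10 = 18066403


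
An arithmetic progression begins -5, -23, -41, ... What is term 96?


aₙ = a₁ + (n-1)d
= -5 + (96-1)×-18
= -5 - 1710
= -1715

a_96 = -1715


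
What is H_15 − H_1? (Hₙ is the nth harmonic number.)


Σₖ₌2^15 1/k = 1/2 + 1/3 + 1/4 + ... + 1/15
= 835397/360360
≈ 2.3182

Sum = 835397/360360 ≈ 2.3182


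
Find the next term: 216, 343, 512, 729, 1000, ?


Pattern: perfect cubes: n³
Terms: 216, 343, 512, 729, 1000
Next term = 1331

Next term = 1331


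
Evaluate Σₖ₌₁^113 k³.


n(n+1)/2 = 113×114/2 = 6441
Σk³ = 6441² = 41486481

Σk³ = 41486481


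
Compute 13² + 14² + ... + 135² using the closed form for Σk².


Σₖ₌13^135 k² = Σₖ₌₁^135 k² − Σₖ₌₁^12 k²
= 135·136·271/6 − 12·13·25/6
= 829260 − 650 = 828610

Σk² = 828610


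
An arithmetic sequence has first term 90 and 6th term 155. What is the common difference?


d = (aₙ - a₁)/(n-1)
= (155 - 90)/(6-1)
= 65/5 = 13

d = 13


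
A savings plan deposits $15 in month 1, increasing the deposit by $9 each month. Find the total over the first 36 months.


aₙ = 15 + (36-1)×9 = 330
Sₙ = n(a₁+aₙ)/2 = 36×(15+330)/2
= 36×345/2 = 6210

S_36 = 6210


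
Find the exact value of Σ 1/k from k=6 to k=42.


Σₖ₌6^42 1/k = 1/6 + 1/7 + 1/8 + ... + 1/42
= 5813372297922899/2844937529085600
≈ 2.0434

Sum = 5813372297922899/2844937529085600 ≈ 2.0434


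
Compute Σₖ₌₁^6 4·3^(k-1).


Sₙ = 4×(3^6 - 1)/(3 - 1)
= 4×(729 - 1)/2
= 4×728/2
= 1456

S_6 = 1456


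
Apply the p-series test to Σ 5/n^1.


p-series test: Σ c/n^p converges if p > 1, diverges if p ≤ 1 (constant c > 0 doesn't affect convergence).
p = 1
1 ≤ 1 → DIVERGES

Diverges (p = 1 ≤ 1)


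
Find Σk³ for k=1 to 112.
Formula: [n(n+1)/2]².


n(n+1)/2 = 112×113/2 = 6328
Σk³ = 6328² = 40043584

Σk³ = 40043584


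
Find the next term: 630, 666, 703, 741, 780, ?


Pattern: triangular numbers: n(n+1)/2
Terms: 630, 666, 703, 741, 780
Next term = 820

Next term = 820


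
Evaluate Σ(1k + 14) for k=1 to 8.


Σ(1k+14) = 1·Σk + 14·n
= 1·36 + 14·8
= 36 + 112 = 148

Σ = 148


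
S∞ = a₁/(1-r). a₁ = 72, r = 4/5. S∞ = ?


S∞ = a₁/(1-r) = 72/(1 - 4/5)
= 72/(1/5)
= 360

S∞ = 360


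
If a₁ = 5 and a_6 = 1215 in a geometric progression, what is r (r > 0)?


r^(n-1) = aₙ/a₁
r^5 = 1215/5 = 243
r = 243^(1/5)
= 3

r = 3


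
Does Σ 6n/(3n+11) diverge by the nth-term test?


lim(n→∞) 6n/(3n+11) = 6/3 = 2  (divide numerator and denominator by n)
lim aₙ = 2 ≠ 0 → series DIVERGES

Diverges (lim aₙ = 2 ≠ 0)


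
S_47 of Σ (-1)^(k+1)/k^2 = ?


S = 1 - 1/4 + 1/9 - 1/16 + 1/25 - 1/36 + 1/49 - 1/64 ± ...
= 0.8227
(Full series converges to +π²/12 ≈ +0.8225)

S_47 = 0.8227


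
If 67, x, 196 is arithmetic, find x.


AM = (67 + 196)/2 = 263/2 = 131.5

AM = 131.5


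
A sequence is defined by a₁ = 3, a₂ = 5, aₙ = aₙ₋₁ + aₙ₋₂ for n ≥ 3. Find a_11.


Computing iteratively: 3, 5, 8, 13, 21, 34, 55, 89, 144, 233, 377
a_11 = 377

a_11 = 377


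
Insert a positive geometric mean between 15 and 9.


GM = √(15×9) = √135 = 11.619

GM = 11.619


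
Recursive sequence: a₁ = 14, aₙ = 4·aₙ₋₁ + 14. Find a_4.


Computing step by step:
a_1 = 14
a_2 = 70
a_3 = 294
a_4 = 1190


a_4 = 1190


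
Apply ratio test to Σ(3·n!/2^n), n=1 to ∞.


aₙ = 3·n!/2^n
a_{n+1}/aₙ = (n+1)!/2^(n+1) × 2^n/n!  (constant 3 cancels)
= (n+1)/2
L = lim(n→∞) (n+1)/2 = ∞
L > 1 → series DIVERGES

Diverges (ratio test: L = ∞ > 1)


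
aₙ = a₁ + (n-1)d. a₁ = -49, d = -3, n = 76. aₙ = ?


aₙ = a₁ + (n-1)d
= -49 + (76-1)×-3
= -49 - 225
= -274

a_76 = -274


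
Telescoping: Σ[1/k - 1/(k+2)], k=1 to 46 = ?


Telescoping with gap 2: two head and two tail terms survive.
= (1 + 1/2) - (1/47 + 1/48)
= 3/2 - 1/47 - 1/48 = 3289/2256

Sum = 3289/2256


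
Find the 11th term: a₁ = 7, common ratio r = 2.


aₙ = a₁·r^(n-1)
= 7×2^10
= 7×1024
= 7168

a_11 = 7168


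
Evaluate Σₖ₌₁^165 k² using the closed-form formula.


n = 165
n(n+1)(2n+1)/6 = 165×166×331/6
= 9066090/6 = 1511015

Σk² = 1511015


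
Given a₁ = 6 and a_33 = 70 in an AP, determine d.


d = (aₙ - a₁)/(n-1)
= (70 - 6)/(33-1)
= 64/32 = 2

d = 2


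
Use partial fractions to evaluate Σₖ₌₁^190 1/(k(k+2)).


1/(k(k+2)) = (1/2)·(1/k - 1/(k+2)) (partial fractions)
Telescoping: Σ = (1/2)·(1 + 1/2 - 1/191 - 1/192) = 54625/73344

Sum = 54625/73344


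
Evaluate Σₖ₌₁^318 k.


n(n+1)/2 = 318×319/2 = 101442/2 = 50721

Σk = 50721


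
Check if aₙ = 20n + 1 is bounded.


aₙ = 20n + 1 → as n→∞, aₙ→∞
No finite upper bound exists
The sequence is UNBOUNDED

Unbounded (aₙ → ∞ as n → ∞)


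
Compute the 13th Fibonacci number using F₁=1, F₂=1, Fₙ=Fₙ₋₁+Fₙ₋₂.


Fibonacci sequence: 1, 1, 2, 3, 5, 8, 13, 21, 34, 55, 89, ...
F(13) = 233

F(13) = 233


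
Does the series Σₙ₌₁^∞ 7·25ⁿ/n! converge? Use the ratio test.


aₙ = 7·25^n/n!
a_{n+1}/aₙ = 25^(n+1)/(n+1)! × n!/25^n  (constant 7 cancels)
= 25/(n+1)
L = lim(n→∞) 25/(n+1) = 0
L < 1 → series CONVERGES

Converges (ratio test: L = 0 < 1)


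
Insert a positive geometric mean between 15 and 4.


GM = √(15×4) = √60 = 7.746

GM = 7.746


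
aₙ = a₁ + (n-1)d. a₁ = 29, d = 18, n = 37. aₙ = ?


aₙ = a₁ + (n-1)d
= 29 + (37-1)×18
= 29 + 648
= 677

a_37 = 677


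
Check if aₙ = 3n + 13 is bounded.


aₙ = 3n + 13 → as n→∞, aₙ→∞
No finite upper bound exists
The sequence is UNBOUNDED

Unbounded (aₙ → ∞ as n → ∞)


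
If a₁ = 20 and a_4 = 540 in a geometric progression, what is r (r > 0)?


r^(n-1) = aₙ/a₁
r^3 = 540/20 = 27
r = 27^(1/3)
= 3

r = 3


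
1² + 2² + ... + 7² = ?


n = 7
n(n+1)(2n+1)/6 = 7×8×15/6
= 840/6 = 140

Σk² = 140


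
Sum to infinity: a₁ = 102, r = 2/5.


S∞ = a₁/(1-r) = 102/(1 - 2/5)
= 102/(3/5)
= 170

S∞ = 170


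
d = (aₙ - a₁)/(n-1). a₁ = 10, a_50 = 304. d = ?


d = (aₙ - a₁)/(n-1)
= (304 - 10)/(50-1)
= 294/49 = 6

d = 6


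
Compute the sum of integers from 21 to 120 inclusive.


Σₖ₌21^120 k = Σₖ₌₁^120 k − Σₖ₌₁^20 k
= 120·121/2 − 20·21/2
= 7260 − 210 = 7050

Σk = 7050


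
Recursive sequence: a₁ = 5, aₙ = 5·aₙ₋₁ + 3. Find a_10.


Computing step by step:
a_1 = 5
a_2 = 28
a_3 = 143
a_4 = 718
a_5 = 3593
a_6 = 17968
a_7 = 89843
a_8 = 449218
a_9 = 2246093
a_10 = 11230468


a_10 = 11230468


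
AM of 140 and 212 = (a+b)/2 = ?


AM = (140 + 212)/2 = 352/2 = 176

AM = 176


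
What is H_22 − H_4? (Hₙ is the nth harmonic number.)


Σₖ₌5^22 1/k = 1/5 + 1/6 + 1/7 + ... + 1/22
= 24947291/15519504
≈ 1.6075

Sum = 24947291/15519504 ≈ 1.6075


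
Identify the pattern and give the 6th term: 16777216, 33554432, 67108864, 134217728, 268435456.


Pattern: powers of 2: 2ⁿ
Terms: 16777216, 33554432, 67108864, 134217728, 268435456
Next term = 536870912

Next term = 536870912


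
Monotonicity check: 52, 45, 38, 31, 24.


Differences: -7, -7, -7, -7
All differences < 0 → strictly DECREASING

Monotonically decreasing


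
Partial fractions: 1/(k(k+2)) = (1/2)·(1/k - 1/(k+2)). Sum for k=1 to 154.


1/(k(k+2)) = (1/2)·(1/k - 1/(k+2)) (partial fractions)
Telescoping: Σ = (1/2)·(1 + 1/2 - 1/155 - 1/156) = 35959/48360

Sum = 35959/48360


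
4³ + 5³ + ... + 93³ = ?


Σₖ₌4^93 k³ = [93·94/2]² − [3·4/2]²
= 19105641 − 36 = 19105605

Σk³ = 19105605


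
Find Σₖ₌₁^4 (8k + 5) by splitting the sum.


Σ(8k+5) = 8·Σk + 5·n
= 8·10 + 5·4
= 80 + 20 = 100

Σ = 100


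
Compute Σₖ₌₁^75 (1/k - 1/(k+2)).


Telescoping with gap 2: two head and two tail terms survive.
= (1 + 1/2) - (1/76 + 1/77)
= 3/2 - 1/76 - 1/77 = 8625/5852

Sum = 8625/5852


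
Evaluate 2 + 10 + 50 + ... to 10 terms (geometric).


Sₙ = 2×(5^10 - 1)/(5 - 1)
= 2×(9765625 - 1)/4
= 2×9765624/4
= 4882812

S_10 = 4882812


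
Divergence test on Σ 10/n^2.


lim(n→∞) 10/n^2 = 0
lim aₙ = 0 → nth-term test is INCONCLUSIVE
(Need other tests; this is actually a convergent p-series with p=2 > 1)

Inconclusive (lim aₙ = 0; need another test)


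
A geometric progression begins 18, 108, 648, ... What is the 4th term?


aₙ = a₁·r^(n-1)
= 18×6^3
= 18×216
= 3888

a_4 = 3888


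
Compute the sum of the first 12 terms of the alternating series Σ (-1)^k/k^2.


S = -1 + 1/4 - 1/9 + 1/16 - 1/25 + 1/36 - 1/49 + 1/64 ± ...
= -0.8193
(Full series converges to -π²/12 ≈ -0.8225)

S_12 = -0.8193


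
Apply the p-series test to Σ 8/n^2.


p-series test: Σ c/n^p converges if p > 1, diverges if p ≤ 1 (constant c > 0 doesn't affect convergence).
p = 2
2 > 1 → CONVERGES

Converges (p = 2 > 1)


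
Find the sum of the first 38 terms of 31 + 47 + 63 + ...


aₙ = 31 + (38-1)×16 = 623
Sₙ = n(a₁+aₙ)/2 = 38×(31+623)/2
= 38×654/2 = 12426

S_38 = 12426


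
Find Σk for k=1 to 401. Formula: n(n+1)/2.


n(n+1)/2 = 401×402/2 = 161202/2 = 80601

Σk = 80601


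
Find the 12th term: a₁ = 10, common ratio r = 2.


aₙ = a₁·r^(n-1)
= 10×2^11
= 10×2048
= 20480

a_12 = 20480


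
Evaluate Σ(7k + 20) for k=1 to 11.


Σ(7k+20) = 7·Σk + 20·n
= 7·66 + 20·11
= 462 + 220 = 682

Σ = 682


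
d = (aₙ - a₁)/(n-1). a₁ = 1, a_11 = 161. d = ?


d = (aₙ - a₁)/(n-1)
= (161 - 1)/(11-1)
= 160/10 = 16

d = 16


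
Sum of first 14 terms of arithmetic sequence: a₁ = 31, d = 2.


aₙ = 31 + (14-1)×2 = 57
Sₙ = n(a₁+aₙ)/2 = 14×(31+57)/2
= 14×88/2 = 616

S_14 = 616


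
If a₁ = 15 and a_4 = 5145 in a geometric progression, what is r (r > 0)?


r^(n-1) = aₙ/a₁
r^3 = 5145/15 = 343
r = 343^(1/3)
= 7

r = 7


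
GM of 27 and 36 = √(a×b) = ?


GM = √(27×36) = √972 = 31.1769

GM = 31.1769


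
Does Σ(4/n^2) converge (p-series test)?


p-series test: Σ c/n^p converges if p > 1, diverges if p ≤ 1 (constant c > 0 doesn't affect convergence).
p = 2
2 > 1 → CONVERGES

Converges (p = 2 > 1)


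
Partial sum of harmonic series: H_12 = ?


H_12 = 1/1 + 1/2 + 1/3 + ... + 1/12
= 86021/27720
≈ 3.1032

H_12 = 86021/27720 ≈ 3.1032


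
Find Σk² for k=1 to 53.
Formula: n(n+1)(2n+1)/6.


n = 53
n(n+1)(2n+1)/6 = 53×54×107/6
= 306234/6 = 51039

Σk² = 51039


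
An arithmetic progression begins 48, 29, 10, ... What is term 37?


aₙ = a₁ + (n-1)d
= 48 + (37-1)×-19
= 48 - 684
= -636

a_37 = -636


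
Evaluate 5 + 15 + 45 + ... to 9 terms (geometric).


Sₙ = 5×(3^9 - 1)/(3 - 1)
= 5×(19683 - 1)/2
= 5×19682/2
= 49205

S_9 = 49205


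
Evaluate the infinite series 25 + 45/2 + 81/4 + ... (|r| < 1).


S∞ = a₁/(1-r) = 25/(1 - 9/10)
= 25/(1/10)
= 250

S∞ = 250


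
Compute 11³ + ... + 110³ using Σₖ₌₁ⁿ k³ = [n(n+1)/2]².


Σₖ₌11^110 k³ = [110·111/2]² − [10·11/2]²
= 37271025 − 3025 = 37268000

Σk³ = 37268000


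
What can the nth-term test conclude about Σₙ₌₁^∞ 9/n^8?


lim(n→∞) 9/n^8 = 0
lim aₙ = 0 → nth-term test is INCONCLUSIVE
(Need other tests; this is actually a convergent p-series with p=8 > 1)

Inconclusive (lim aₙ = 0; need another test)


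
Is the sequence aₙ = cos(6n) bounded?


For all n, -1 ≤ cos(6n) ≤ 1, so -1 ≤ cos(6n) ≤ 1
Lower bound: -1, Upper bound: 1
The sequence IS bounded

Bounded (-1 ≤ aₙ ≤ 1)


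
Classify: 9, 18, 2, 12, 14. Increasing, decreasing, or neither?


Differences: 9, -16, 10, 2
Difference at position 1 is +9 (> 0) but position 2 is -16 (< 0) — sequence both rises and falls
→ NOT monotonic

Not monotonic


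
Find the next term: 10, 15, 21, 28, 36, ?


Pattern: triangular numbers: n(n+1)/2
Terms: 10, 15, 21, 28, 36
Next term = 45

Next term = 45


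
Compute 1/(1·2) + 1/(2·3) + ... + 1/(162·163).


1/(k(k+1)) = 1/k - 1/(k+1) (partial fractions)
Telescoping: Σ = 1 - 1/163 = 162/163

Sum = 162/163


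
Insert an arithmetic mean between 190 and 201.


AM = (190 + 201)/2 = 391/2 = 195.5

AM = 195.5


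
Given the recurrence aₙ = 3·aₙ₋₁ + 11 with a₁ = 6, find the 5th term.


Computing step by step:
a_1 = 6
a_2 = 29
a_3 = 98
a_4 = 305
a_5 = 926


a_5 = 926


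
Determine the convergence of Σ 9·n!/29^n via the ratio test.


aₙ = 9·n!/29^n
a_{n+1}/aₙ = (n+1)!/29^(n+1) × 29^n/n!  (constant 9 cancels)
= (n+1)/29
L = lim(n→∞) (n+1)/29 = ∞
L > 1 → series DIVERGES

Diverges (ratio test: L = ∞ > 1)


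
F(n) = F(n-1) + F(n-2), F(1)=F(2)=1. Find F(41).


Fibonacci sequence: 1, 1, 2, 3, 5, 8, 13, 21, 34, 55, 89, ...
F(41) = 165580141

F(41) = 165580141


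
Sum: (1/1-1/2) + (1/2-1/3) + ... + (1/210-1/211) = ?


Telescoping: adjacent terms cancel.
= 1/1 - 1/211
= 1 - 1/211 = 210/211

Sum = 210/211


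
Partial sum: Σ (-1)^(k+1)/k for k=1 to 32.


S = 1 - 1/2 + 1/3 - 1/4 + 1/5 - 1/6 + 1/7 - 1/8 ± ...
= 0.6778
(Full series converges to +ln(2) ≈ +0.6931)

S_32 = 0.6778


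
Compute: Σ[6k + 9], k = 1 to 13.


Σ(6k+9) = 6·Σk + 9·n
= 6·91 + 9·13
= 546 + 117 = 663

Σ = 663


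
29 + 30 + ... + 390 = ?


Σₖ₌29^390 k = Σₖ₌₁^390 k − Σₖ₌₁^28 k
= 390·391/2 − 28·29/2
= 76245 − 406 = 75839

Σk = 75839


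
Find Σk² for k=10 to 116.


Σₖ₌10^116 k² = Σₖ₌₁^116 k² − Σₖ₌₁^9 k²
= 116·117·233/6 − 9·10·19/6
= 527046 − 285 = 526761

Σk² = 526761


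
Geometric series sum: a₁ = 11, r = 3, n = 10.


Sₙ = 11×(3^10 - 1)/(3 - 1)
= 11×(59049 - 1)/2
= 11×59048/2
= 324764

S_10 = 324764


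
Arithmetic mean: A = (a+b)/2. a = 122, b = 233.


AM = (122 + 233)/2 = 355/2 = 177.5

AM = 177.5


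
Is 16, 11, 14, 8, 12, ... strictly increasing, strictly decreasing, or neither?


Differences: -5, 3, -6, 4
Difference at position 2 is +3 (> 0) but position 1 is -5 (< 0) — sequence both rises and falls
→ NOT monotonic

Not monotonic


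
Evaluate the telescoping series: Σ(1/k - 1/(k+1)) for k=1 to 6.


Telescoping: adjacent terms cancel.
= 1/1 - 1/7
= 1 - 1/7 = 6/7

Sum = 6/7


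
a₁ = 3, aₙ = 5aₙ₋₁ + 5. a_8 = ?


Computing step by step:
a_1 = 3
a_2 = 20
a_3 = 105
a_4 = 530
a_5 = 2655
a_6 = 13280
a_7 = 66405
a_8 = 332030


a_8 = 332030


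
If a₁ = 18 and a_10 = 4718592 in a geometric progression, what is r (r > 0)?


r^(n-1) = aₙ/a₁
r^9 = 4718592/18 = 262144
r = 262144^(1/9)
= 4

r = 4


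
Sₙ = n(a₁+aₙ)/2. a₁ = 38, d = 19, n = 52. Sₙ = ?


aₙ = 38 + (52-1)×19 = 1007
Sₙ = n(a₁+aₙ)/2 = 52×(38+1007)/2
= 52×1045/2 = 27170

S_52 = 27170


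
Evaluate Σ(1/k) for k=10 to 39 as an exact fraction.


Σₖ₌10^39 1/k = 1/10 + 1/11 + 1/12 + ... + 1/39
= 98849421188899/69388720221600
≈ 1.4246

Sum = 98849421188899/69388720221600 ≈ 1.4246


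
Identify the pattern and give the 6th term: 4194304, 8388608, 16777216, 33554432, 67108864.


Pattern: powers of 2: 2ⁿ
Terms: 4194304, 8388608, 16777216, 33554432, 67108864
Next term = 134217728

Next term = 134217728


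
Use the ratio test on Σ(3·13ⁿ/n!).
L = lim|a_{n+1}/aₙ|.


aₙ = 3·13^n/n!
a_{n+1}/aₙ = 13^(n+1)/(n+1)! × n!/13^n  (constant 3 cancels)
= 13/(n+1)
L = lim(n→∞) 13/(n+1) = 0
L < 1 → series CONVERGES

Converges (ratio test: L = 0 < 1)


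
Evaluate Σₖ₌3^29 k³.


Σₖ₌3^29 k³ = [29·30/2]² − [2·3/2]²
= 189225 − 9 = 189216

Σk³ = 189216


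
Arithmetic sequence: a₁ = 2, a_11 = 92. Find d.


d = (aₙ - a₁)/(n-1)
= (92 - 2)/(11-1)
= 90/10 = 9

d = 9


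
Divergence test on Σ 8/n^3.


lim(n→∞) 8/n^3 = 0
lim aₙ = 0 → nth-term test is INCONCLUSIVE
(Need other tests; this is actually a convergent p-series with p=3 > 1)

Inconclusive (lim aₙ = 0; need another test)


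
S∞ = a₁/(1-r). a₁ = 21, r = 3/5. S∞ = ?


S∞ = a₁/(1-r) = 21/(1 - 3/5)
= 21/(2/5)
= 105/2

S∞ = 105/2


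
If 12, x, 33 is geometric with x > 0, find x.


GM = √(12×33) = √396 = 19.8997

GM = 19.8997


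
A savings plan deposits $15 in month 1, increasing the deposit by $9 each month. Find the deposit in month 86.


aₙ = a₁ + (n-1)d
= 15 + (86-1)×9
= 15 + 765
= 780

a_86 = 780


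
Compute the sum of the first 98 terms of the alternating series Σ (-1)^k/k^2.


S = -1 + 1/4 - 1/9 + 1/16 - 1/25 + 1/36 - 1/49 + 1/64 ± ...
= -0.8224
(Full series converges to -π²/12 ≈ -0.8225)

S_98 = -0.8224


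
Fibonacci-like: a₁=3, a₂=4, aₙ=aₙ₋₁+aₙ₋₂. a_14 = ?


Computing iteratively: 3, 4, 7, 11, 18, 29, 47, 76, 123, 199, 322, 521, ...
a_14 = 1364

a_14 = 1364


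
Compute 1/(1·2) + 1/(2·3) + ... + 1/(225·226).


1/(k(k+1)) = 1/k - 1/(k+1) (partial fractions)
Telescoping: Σ = 1 - 1/226 = 225/226

Sum = 225/226


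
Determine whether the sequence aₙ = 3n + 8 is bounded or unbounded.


aₙ = 3n + 8 → as n→∞, aₙ→∞
No finite upper bound exists
The sequence is UNBOUNDED

Unbounded (aₙ → ∞ as n → ∞)


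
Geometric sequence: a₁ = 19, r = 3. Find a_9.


aₙ = a₁·r^(n-1)
= 19×3^8
= 19×6561
= 124659

a_9 = 124659


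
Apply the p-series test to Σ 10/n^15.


p-series test: Σ c/n^p converges if p > 1, diverges if p ≤ 1 (constant c > 0 doesn't affect convergence).
p = 15
15 > 1 → CONVERGES

Converges (p = 15 > 1)


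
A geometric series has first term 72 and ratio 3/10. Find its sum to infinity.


S∞ = a₁/(1-r) = 72/(1 - 3/10)
= 72/(7/10)
= 720/7

S∞ = 720/7


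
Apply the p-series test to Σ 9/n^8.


p-series test: Σ c/n^p converges if p > 1, diverges if p ≤ 1 (constant c > 0 doesn't affect convergence).
p = 8
8 > 1 → CONVERGES

Converges (p = 8 > 1)


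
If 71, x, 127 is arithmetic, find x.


AM = (71 + 127)/2 = 198/2 = 99

AM = 99


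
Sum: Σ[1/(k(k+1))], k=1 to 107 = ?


1/(k(k+1)) = 1/k - 1/(k+1) (partial fractions)
Telescoping: Σ = 1 - 1/108 = 107/108

Sum = 107/108


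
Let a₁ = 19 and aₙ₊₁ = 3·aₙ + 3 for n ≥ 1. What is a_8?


Computing step by step:
a_1 = 19
a_2 = 60
a_3 = 183
a_4 = 552
a_5 = 1659
a_6 = 4980
a_7 = 14943
a_8 = 44832


a_8 = 44832


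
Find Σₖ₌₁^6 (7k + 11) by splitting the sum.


Σ(7k+11) = 7·Σk + 11·n
= 7·21 + 11·6
= 147 + 66 = 213

Σ = 213


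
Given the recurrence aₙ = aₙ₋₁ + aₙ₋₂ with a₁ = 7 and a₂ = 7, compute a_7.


Computing iteratively: 7, 7, 14, 21, 35, 56, 91
a_7 = 91

a_7 = 91


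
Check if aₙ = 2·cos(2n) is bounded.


For all n, -1 ≤ cos(2n) ≤ 1, so -2 ≤ 2·cos(2n) ≤ 2
Lower bound: -2, Upper bound: 2
The sequence IS bounded

Bounded (-2 ≤ aₙ ≤ 2)


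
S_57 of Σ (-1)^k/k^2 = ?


S = -1 + 1/4 - 1/9 + 1/16 - 1/25 + 1/36 - 1/49 + 1/64 ± ...
= -0.8226
(Full series converges to -π²/12 ≈ -0.8225)

S_57 = -0.8226


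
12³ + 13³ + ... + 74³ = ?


Σₖ₌12^74 k³ = [74·75/2]² − [11·12/2]²
= 7700625 − 4356 = 7696269

Σk³ = 7696269


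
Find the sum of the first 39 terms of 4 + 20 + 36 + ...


aₙ = 4 + (39-1)×16 = 612
Sₙ = n(a₁+aₙ)/2 = 39×(4+612)/2
= 39×616/2 = 12012

S_39 = 12012


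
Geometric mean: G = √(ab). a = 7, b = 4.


GM = √(7×4) = √28 = 5.2915

GM = 5.2915


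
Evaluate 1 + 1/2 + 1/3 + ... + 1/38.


H_38 = 1/1 + 1/2 + 1/3 + ... + 1/38
= 2053580969474233/485721041551200
≈ 4.2279

H_38 = 2053580969474233/485721041551200 ≈ 4.2279


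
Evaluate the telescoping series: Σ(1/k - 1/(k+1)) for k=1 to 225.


Telescoping: adjacent terms cancel.
= 1/1 - 1/226
= 1 - 1/226 = 225/226

Sum = 225/226


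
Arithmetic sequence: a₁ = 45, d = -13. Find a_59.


aₙ = a₁ + (n-1)d
= 45 + (59-1)×-13
= 45 - 754
= -709

a_59 = -709


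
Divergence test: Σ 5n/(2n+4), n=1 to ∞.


lim(n→∞) 5n/(2n+4) = 5/2 = 5/2  (divide numerator and denominator by n)
lim aₙ = 5/2 ≠ 0 → series DIVERGES

Diverges (lim aₙ = 5/2 ≠ 0)


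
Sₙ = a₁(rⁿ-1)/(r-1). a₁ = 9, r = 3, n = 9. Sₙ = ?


Sₙ = 9×(3^9 - 1)/(3 - 1)
= 9×(19683 - 1)/2
= 9×19682/2
= 88569

S_9 = 88569


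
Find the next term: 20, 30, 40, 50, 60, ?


Pattern: arithmetic (d=10)
Terms: 20, 30, 40, 50, 60
Next term = 70

Next term = 70


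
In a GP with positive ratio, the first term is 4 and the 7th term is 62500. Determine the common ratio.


r^(n-1) = aₙ/a₁
r^6 = 62500/4 = 15625
r = 15625^(1/6)
= ±5; taking r > 0 gives r = 5

r = 5


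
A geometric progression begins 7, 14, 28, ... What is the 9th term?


aₙ = a₁·r^(n-1)
= 7×2^8
= 7×256
= 1792

a_9 = 1792


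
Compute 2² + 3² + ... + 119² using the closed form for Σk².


Σₖ₌2^119 k² = Σₖ₌₁^119 k² − Σₖ₌₁^1 k²
= 119·120·239/6 − 1·2·3/6
= 568820 − 1 = 568819

Σk² = 568819


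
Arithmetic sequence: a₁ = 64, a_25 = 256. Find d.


d = (aₙ - a₁)/(n-1)
= (256 - 64)/(25-1)
= 192/24 = 8

d = 8


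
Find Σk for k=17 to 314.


Σₖ₌17^314 k = Σₖ₌₁^314 k − Σₖ₌₁^16 k
= 314·315/2 − 16·17/2
= 49455 − 136 = 49319

Σk = 49319


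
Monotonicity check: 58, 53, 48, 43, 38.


Differences: -5, -5, -5, -5
All differences < 0 → strictly DECREASING

Monotonically decreasing


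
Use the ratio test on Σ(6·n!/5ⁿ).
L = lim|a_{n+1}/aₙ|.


aₙ = 6·n!/5^n
a_{n+1}/aₙ = (n+1)!/5^(n+1) × 5^n/n!  (constant 6 cancels)
= (n+1)/5
L = lim(n→∞) (n+1)/5 = ∞
L > 1 → series DIVERGES

Diverges (ratio test: L = ∞ > 1)


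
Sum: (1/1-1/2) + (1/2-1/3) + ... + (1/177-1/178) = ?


Telescoping: adjacent terms cancel.
= 1/1 - 1/178
= 1 - 1/178 = 177/178

Sum = 177/178


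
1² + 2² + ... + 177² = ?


n = 177
n(n+1)(2n+1)/6 = 177×178×355/6
= 11184630/6 = 1864105

Σk² = 1864105


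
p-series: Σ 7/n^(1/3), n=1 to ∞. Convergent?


p-series test: Σ c/n^p converges if p > 1, diverges if p ≤ 1 (constant c > 0 doesn't affect convergence).
p = 1/3
1/3 ≤ 1 → DIVERGES

Diverges (p = 1/3 ≤ 1)


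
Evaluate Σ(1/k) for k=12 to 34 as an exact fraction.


Σₖ₌12^34 1/k = 1/12 + 1/13 + 1/14 + ... + 1/34
= 158603136279059/144403552893600
≈ 1.0983

Sum = 158603136279059/144403552893600 ≈ 1.0983


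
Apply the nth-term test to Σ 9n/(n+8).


lim(n→∞) 9n/(n+8) = 9/1 = 9  (divide numerator and denominator by n)
lim aₙ = 9 ≠ 0 → series DIVERGES

Diverges (lim aₙ = 9 ≠ 0)


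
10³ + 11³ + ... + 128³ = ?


Σₖ₌10^128 k³ = [128·129/2]² − [9·10/2]²
= 68161536 − 2025 = 68159511

Σk³ = 68159511


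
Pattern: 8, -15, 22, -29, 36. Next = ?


Pattern: alternating sign, magnitude arithmetic (d=7)
Terms: 8, -15, 22, -29, 36
Next term = -43

Next term = -43


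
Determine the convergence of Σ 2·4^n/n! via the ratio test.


aₙ = 2·4^n/n!
a_{n+1}/aₙ = 4^(n+1)/(n+1)! × n!/4^n  (constant 2 cancels)
= 4/(n+1)
L = lim(n→∞) 4/(n+1) = 0
L < 1 → series CONVERGES

Converges (ratio test: L = 0 < 1)


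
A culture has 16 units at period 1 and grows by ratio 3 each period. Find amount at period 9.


aₙ = a₁·r^(n-1)
= 16×3^8
= 16×6561
= 104976

a_9 = 104976


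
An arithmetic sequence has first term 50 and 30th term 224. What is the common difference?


d = (aₙ - a₁)/(n-1)
= (224 - 50)/(30-1)
= 174/29 = 6

d = 6


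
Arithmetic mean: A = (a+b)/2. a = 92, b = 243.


AM = (92 + 243)/2 = 335/2 = 167.5

AM = 167.5


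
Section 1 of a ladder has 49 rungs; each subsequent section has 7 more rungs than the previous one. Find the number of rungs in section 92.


aₙ = a₁ + (n-1)d
= 49 + (92-1)×7
= 49 + 637
= 686

a_92 = 686


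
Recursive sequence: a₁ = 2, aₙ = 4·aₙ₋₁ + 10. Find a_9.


Computing step by step:
a_1 = 2
a_2 = 18
a_3 = 82
a_4 = 338
a_5 = 1362
a_6 = 5458
a_7 = 21842
a_8 = 87378
a_9 = 349522


a_9 = 349522


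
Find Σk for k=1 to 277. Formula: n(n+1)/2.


n(n+1)/2 = 277×278/2 = 77006/2 = 38503

Σk = 38503


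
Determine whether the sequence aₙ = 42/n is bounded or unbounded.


a₁ = 42, a₂ = 42/2, a₃ = 42/3, ...
0 < aₙ ≤ 42 for all n ≥ 1
Lower bound: 0, Upper bound: 42
The sequence IS bounded

Bounded (0 < aₙ ≤ 42)


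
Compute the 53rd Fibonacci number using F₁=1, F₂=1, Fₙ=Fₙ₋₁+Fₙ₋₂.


Fibonacci sequence: 1, 1, 2, 3, 5, 8, 13, 21, 34, 55, 89, ...
F(53) = 53316291173

F(53) = 53316291173
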